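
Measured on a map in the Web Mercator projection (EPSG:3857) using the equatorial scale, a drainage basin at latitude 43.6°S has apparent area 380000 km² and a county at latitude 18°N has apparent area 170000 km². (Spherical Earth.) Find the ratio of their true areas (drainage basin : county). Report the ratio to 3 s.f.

Mercator's areal exaggeration is sec²φ; hence true area = (apparent area) · cos²φ.
True area of drainage basin: 380000 × cos²(43.6°) = 380000 × 0.5244 = 199300 km².
True area of county: 170000 × cos²(18°) = 170000 × 0.9045 = 153800 km².
Ratio = 199300 / 153800 ≈ 1.30.

1.30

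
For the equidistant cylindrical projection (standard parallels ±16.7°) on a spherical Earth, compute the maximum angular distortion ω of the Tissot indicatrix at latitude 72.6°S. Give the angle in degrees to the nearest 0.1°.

63.2°

With standard parallel φ₀ = 16.7°, the equirectangular projection gives x = Rλ cos φ₀, y = Rφ, so h = 1 and k = cos 16.7° / cos φ.
At 72.6°: h = 1.000, k = 3.203; principal scales a = 3.203, b = 1.000.
sin(ω/2) = (a − b)/(a + b) = 2.203/4.203 = 0.5241, so ω = 2 arcsin(0.5241) ≈ 63.2°.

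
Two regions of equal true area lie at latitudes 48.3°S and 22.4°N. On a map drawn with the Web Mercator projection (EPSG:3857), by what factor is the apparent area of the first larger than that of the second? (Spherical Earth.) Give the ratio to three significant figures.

1.93

On Mercator, area is exaggerated by sec²φ = 1/cos²φ.
At 48.3°: sec²(48.3°) = 1/0.6652² = 2.260.
At 22.4°: sec²(22.4°) = 1/0.9245² = 1.170.
Ratio = 2.260/1.170 = cos²(22.4°)/cos²(48.3°) ≈ 1.93.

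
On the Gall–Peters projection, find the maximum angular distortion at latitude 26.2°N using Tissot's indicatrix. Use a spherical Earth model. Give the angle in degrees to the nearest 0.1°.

The Gall–Peters projection is cylindrical equal-area with φ₀ = 45°. For cylindrical equal-area with standard parallel φ₀, h = cos φ / cos φ₀ and k = cos φ₀ / cos φ, so h·k = 1.
At 26.2°: h = 1.269, k = 0.7881; principal scales a = 1.269, b = 0.7881.
sin(ω/2) = (a − b)/(a + b) = 0.4808/2.057 = 0.2338, so ω = 2 arcsin(0.2338) ≈ 27.0°.

27.0°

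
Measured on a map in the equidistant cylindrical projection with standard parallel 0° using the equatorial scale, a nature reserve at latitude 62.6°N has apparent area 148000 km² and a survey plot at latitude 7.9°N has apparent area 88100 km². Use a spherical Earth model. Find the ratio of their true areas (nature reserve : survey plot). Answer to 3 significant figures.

Plate carrée has h = 1 and k = sec φ, giving areal scale sec φ; true area = (apparent area) · cos φ.
True area of nature reserve: 148000 × cos(62.6°) = 148000 × 0.4602 = 68110 km².
True area of survey plot: 88100 × cos(7.9°) = 88100 × 0.9905 = 87260 km².
Ratio = 68110 / 87260 ≈ 0.781.

0.781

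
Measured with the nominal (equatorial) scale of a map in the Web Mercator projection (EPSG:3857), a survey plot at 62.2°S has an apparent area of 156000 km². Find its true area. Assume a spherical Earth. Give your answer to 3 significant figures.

The Mercator projection is conformal; its linear scale factor is the same in every direction and equals sec φ = 1/cos φ.
Areal scale = k² = sec²φ = 1/cos²(62.2°) = 1/0.4664² = 4.597.
True area = apparent / (areal scale) = 156000 / 4.597 ≈ 33900 km².

33900 km²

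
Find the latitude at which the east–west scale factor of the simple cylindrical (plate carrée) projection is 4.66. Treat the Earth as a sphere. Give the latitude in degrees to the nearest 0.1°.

Plate carrée: h = 1, k = sec φ along parallels.
sec φ = 4.66  ⇒  cos φ = 0.2146  ⇒  φ ≈ 77.6°.

77.6°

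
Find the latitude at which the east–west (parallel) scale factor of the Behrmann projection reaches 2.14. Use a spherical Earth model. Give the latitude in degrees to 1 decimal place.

The Behrmann projection is cylindrical equal-area with φ₀ = 30°. Cylindrical equal-area (φ₀ = 30°): h = cos φ / cos 30° along meridians, k = cos 30° / cos φ along parallels; h·k = 1.
k = cos φ₀ / cos φ = 2.14  ⇒  cos φ = cos 30° / 2.14 = 0.4047.
φ = arccos(0.4047) ≈ 66.1°.

66.1°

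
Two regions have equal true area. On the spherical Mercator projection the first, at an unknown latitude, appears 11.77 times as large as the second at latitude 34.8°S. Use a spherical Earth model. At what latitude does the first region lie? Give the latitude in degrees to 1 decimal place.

76.2°

Mercator areal scale is sec²φ, so apparent-area ratio = sec²φ₁ / sec²φ₂ = cos²φ₂ / cos²φ₁.
cos²φ₂ / cos²φ₁ = 11.77  ⇒  cos φ₁ = cos 34.8° / √11.77 = 0.8211/3.431 = 0.2394.
φ₁ = arccos(0.2394) ≈ 76.2°.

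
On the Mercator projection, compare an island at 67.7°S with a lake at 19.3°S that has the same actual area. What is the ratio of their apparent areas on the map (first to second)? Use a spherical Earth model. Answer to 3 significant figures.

6.19

On Mercator, area is exaggerated by sec²φ = 1/cos²φ.
At 67.7°: sec²(67.7°) = 1/0.3795² = 6.945.
At 19.3°: sec²(19.3°) = 1/0.9438² = 1.123.
Ratio = 6.945/1.123 = cos²(19.3°)/cos²(67.7°) ≈ 6.19.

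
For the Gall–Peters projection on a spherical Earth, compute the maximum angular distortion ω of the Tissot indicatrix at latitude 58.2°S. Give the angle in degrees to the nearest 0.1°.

The Gall–Peters projection is cylindrical equal-area with φ₀ = 45°. Cylindrical equal-area (φ₀ = 45°): h = cos φ / cos 45° along meridians, k = cos 45° / cos φ along parallels; h·k = 1.
At 58.2°: h = 0.7452, k = 1.342; principal scales a = 1.342, b = 0.7452.
sin(ω/2) = (a − b)/(a + b) = 0.5966/2.087 = 0.2859, so ω = 2 arcsin(0.2859) ≈ 33.2°.

33.2°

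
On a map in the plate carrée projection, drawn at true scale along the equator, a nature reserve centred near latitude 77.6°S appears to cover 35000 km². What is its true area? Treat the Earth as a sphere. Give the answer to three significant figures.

7520 km²

For the equirectangular projection with φ₀ = 0 (plate carrée), h = 1 along meridians and k = sec φ along parallels.
Areal scale = h·k = 1 × sec φ; at 77.6°, h = 1.000, k = 4.657, so h·k = 4.657.
True area = apparent / (areal scale) = 35000 / 4.657 ≈ 7520 km².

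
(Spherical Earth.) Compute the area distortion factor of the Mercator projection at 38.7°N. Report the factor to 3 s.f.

The Mercator projection is conformal; its linear scale factor is the same in every direction and equals sec φ = 1/cos φ.
Areal scale = k² = sec²φ = 1/cos²(38.7°) = 1/0.7804² = 1.642.

1.64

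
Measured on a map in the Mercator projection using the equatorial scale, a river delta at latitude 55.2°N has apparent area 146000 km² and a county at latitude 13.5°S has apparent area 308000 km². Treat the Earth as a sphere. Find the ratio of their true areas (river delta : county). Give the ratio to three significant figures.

0.163

Since Mercator area scale is 1/cos²φ, the true area equals the apparent area multiplied by cos²φ.
True area of river delta: 146000 × cos²(55.2°) = 146000 × 0.3257 = 47550 km².
True area of county: 308000 × cos²(13.5°) = 308000 × 0.9455 = 291200 km².
Ratio = 47550 / 291200 ≈ 0.163.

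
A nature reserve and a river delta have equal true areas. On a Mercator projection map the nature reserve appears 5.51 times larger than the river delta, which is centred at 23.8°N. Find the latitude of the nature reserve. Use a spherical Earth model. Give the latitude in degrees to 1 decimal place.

67.1°

Mercator areal scale is sec²φ, so apparent-area ratio = sec²φ₁ / sec²φ₂ = cos²φ₂ / cos²φ₁.
cos²φ₂ / cos²φ₁ = 5.51  ⇒  cos φ₁ = cos 23.8° / √5.51 = 0.9150/2.347 = 0.3898.
φ₁ = arccos(0.3898) ≈ 67.1°.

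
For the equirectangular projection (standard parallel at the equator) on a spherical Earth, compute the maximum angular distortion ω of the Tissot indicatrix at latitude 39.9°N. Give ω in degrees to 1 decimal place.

15.1°

Plate carrée maps x = Rλ, y = Rφ. The meridian scale is h = 1 and the parallel scale is k = 1/cos φ = sec φ.
At 39.9°: h = 1.000, k = 1.304; principal scales a = 1.304, b = 1.000.
sin(ω/2) = (a − b)/(a + b) = 0.3035/2.304 = 0.1318, so ω = 2 arcsin(0.1318) ≈ 15.1°.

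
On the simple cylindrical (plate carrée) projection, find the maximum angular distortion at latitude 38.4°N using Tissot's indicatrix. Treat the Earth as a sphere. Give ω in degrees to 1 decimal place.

Plate carrée maps x = Rλ, y = Rφ. The meridian scale is h = 1 and the parallel scale is k = 1/cos φ = sec φ.
At 38.4°: h = 1.000, k = 1.276; principal scales a = 1.276, b = 1.000.
sin(ω/2) = (a − b)/(a + b) = 0.2760/2.276 = 0.1213, so ω = 2 arcsin(0.1213) ≈ 13.9°.

13.9°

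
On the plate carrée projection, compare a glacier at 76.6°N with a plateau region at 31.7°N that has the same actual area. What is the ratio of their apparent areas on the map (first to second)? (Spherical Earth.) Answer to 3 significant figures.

3.67

For the equirectangular projection with φ₀ = 0 (plate carrée), h = 1 along meridians and k = sec φ along parallels.
Areal scale at 76.6°: h·k = 1.000 × 4.315 = 4.315.
Areal scale at 31.7°: h·k = 1.000 × 1.175 = 1.175.
Ratio = 4.315/1.175 ≈ 3.67.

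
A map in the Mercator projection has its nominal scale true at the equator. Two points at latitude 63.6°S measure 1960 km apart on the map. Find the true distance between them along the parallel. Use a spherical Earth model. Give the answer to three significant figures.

871 km

Mercator is conformal, so the point scale is isotropic: h = k = sec φ = 1/cos φ.
Along the parallel at 63.6°, map distances are exaggerated by k = sec 63.6° = 2.249.
True distance = 1960 / 2.249 = 1960 × cos 63.6° ≈ 871 km.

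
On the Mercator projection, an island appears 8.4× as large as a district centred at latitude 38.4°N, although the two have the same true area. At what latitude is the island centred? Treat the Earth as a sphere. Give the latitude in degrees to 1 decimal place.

74.3°

On Mercator, (apparent₁)/(apparent₂) = sec²φ₁ / sec²φ₂ when true areas are equal.
cos²φ₂ / cos²φ₁ = 8.4  ⇒  cos φ₁ = cos 38.4° / √8.4 = 0.7837/2.898 = 0.2704.
φ₁ = arccos(0.2704) ≈ 74.3°.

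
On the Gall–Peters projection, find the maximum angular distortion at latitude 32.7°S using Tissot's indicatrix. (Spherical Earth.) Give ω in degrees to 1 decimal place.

The Gall–Peters projection is cylindrical equal-area with φ₀ = 45°. A cylindrical equal-area projection with standard parallel φ₀ has meridian scale h = cos φ / cos φ₀ and parallel scale k = cos φ₀ / cos φ (so areas are preserved, h·k = 1).
At 32.7°: h = 1.190, k = 0.8403; principal scales a = 1.190, b = 0.8403.
sin(ω/2) = (a − b)/(a + b) = 0.3498/2.030 = 0.1723, so ω = 2 arcsin(0.1723) ≈ 19.8°.

19.8°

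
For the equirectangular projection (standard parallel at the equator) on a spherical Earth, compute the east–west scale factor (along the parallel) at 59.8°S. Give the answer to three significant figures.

In the plate carrée (x = Rλ, y = Rφ), meridians are true-scale (h = 1) and parallels are stretched by k = sec φ.
k = 1/cos 59.8° = 1/0.5030 = 1.988.

1.99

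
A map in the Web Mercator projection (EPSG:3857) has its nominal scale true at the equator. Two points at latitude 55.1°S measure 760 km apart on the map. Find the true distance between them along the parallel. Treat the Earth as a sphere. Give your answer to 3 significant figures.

For Mercator, h = k = sec φ (a conformal cylindrical projection has a single point scale, 1/cos φ).
Along the parallel at 55.1°, map distances are exaggerated by k = sec 55.1° = 1.748.
True distance = 760 / 1.748 = 760 × cos 55.1° ≈ 435 km.

435 km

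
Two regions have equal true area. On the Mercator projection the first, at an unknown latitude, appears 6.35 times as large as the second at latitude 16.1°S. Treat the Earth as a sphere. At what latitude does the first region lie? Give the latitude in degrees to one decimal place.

67.6°

Mercator areal scale is sec²φ, so apparent-area ratio = sec²φ₁ / sec²φ₂ = cos²φ₂ / cos²φ₁.
cos²φ₂ / cos²φ₁ = 6.35  ⇒  cos φ₁ = cos 16.1° / √6.35 = 0.9608/2.520 = 0.3813.
φ₁ = arccos(0.3813) ≈ 67.6°.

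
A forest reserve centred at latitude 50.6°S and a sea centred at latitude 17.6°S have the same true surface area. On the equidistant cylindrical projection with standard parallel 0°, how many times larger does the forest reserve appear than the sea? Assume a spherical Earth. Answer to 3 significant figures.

1.50

In the plate carrée (x = Rλ, y = Rφ), meridians are true-scale (h = 1) and parallels are stretched by k = sec φ.
Areal scale at 50.6°: h·k = 1.000 × 1.575 = 1.575.
Areal scale at 17.6°: h·k = 1.000 × 1.049 = 1.049.
Ratio = 1.575/1.049 ≈ 1.50.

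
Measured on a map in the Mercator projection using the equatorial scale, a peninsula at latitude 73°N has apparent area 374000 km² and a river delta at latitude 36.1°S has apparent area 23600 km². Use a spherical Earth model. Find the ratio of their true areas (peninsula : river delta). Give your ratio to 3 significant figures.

Since Mercator area scale is 1/cos²φ, the true area equals the apparent area multiplied by cos²φ.
True area of peninsula: 374000 × cos²(73°) = 374000 × 0.08548 = 31970 km².
True area of river delta: 23600 × cos²(36.1°) = 23600 × 0.6528 = 15410 km².
Ratio = 31970 / 15410 ≈ 2.08.

2.08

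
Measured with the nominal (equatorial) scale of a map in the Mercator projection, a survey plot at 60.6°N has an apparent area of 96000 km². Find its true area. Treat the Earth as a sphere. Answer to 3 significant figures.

23100 km²

For Mercator, h = k = sec φ (a conformal cylindrical projection has a single point scale, 1/cos φ).
Areal scale = k² = sec²φ = 1/cos²(60.6°) = 1/0.4909² = 4.150.
True area = apparent / (areal scale) = 96000 / 4.150 ≈ 23100 km².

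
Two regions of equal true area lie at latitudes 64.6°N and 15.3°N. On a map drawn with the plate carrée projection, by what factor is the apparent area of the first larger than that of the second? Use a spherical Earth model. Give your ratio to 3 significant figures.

In the plate carrée (x = Rλ, y = Rφ), meridians are true-scale (h = 1) and parallels are stretched by k = sec φ.
Areal scale at 64.6°: h·k = 1.000 × 2.331 = 2.331.
Areal scale at 15.3°: h·k = 1.000 × 1.037 = 1.037.
Ratio = 2.331/1.037 ≈ 2.25.

2.25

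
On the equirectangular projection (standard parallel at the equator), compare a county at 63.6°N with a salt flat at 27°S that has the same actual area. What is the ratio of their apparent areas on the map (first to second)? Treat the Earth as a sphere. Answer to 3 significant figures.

In the plate carrée (x = Rλ, y = Rφ), meridians are true-scale (h = 1) and parallels are stretched by k = sec φ.
Areal scale at 63.6°: h·k = 1.000 × 2.249 = 2.249.
Areal scale at 27°: h·k = 1.000 × 1.122 = 1.122.
Ratio = 2.249/1.122 ≈ 2.00.

2.00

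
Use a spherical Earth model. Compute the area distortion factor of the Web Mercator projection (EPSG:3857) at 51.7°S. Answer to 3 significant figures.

2.60

Mercator is conformal, so the point scale is isotropic: h = k = sec φ = 1/cos φ.
Areal scale = k² = sec²φ = 1/cos²(51.7°) = 1/0.6198² = 2.603.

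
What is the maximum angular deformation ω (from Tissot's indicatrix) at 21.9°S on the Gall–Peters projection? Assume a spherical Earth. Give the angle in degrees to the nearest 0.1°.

Gall–Peters is a cylindrical equal-area projection with standard parallels at ±45°. For cylindrical equal-area with standard parallel φ₀, h = cos φ / cos φ₀ and k = cos φ₀ / cos φ, so h·k = 1.
At 21.9°: h = 1.312, k = 0.7621; principal scales a = 1.312, b = 0.7621.
sin(ω/2) = (a − b)/(a + b) = 0.5501/2.074 = 0.2652, so ω = 2 arcsin(0.2652) ≈ 30.8°.

30.8°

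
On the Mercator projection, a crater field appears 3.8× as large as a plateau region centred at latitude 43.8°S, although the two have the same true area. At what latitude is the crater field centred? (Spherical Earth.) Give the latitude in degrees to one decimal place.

68.3°

On Mercator, (apparent₁)/(apparent₂) = sec²φ₁ / sec²φ₂ when true areas are equal.
cos²φ₂ / cos²φ₁ = 3.8  ⇒  cos φ₁ = cos 43.8° / √3.8 = 0.7218/1.949 = 0.3703.
φ₁ = arccos(0.3703) ≈ 68.3°.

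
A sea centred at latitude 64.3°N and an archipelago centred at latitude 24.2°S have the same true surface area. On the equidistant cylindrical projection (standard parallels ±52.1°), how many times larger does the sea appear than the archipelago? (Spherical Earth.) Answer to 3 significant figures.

In the equirectangular projection with standard parallel φ₀ = 52.1° (x = Rλ cos φ₀, y = Rφ), meridians are true-scale (h = 1) and the parallel scale is k = cos φ₀ / cos φ.
Areal scale at 64.3°: h·k = 1.000 × 1.417 = 1.417.
Areal scale at 24.2°: h·k = 1.000 × 0.6735 = 0.6735.
Ratio = 1.417/0.6735 ≈ 2.10.

2.10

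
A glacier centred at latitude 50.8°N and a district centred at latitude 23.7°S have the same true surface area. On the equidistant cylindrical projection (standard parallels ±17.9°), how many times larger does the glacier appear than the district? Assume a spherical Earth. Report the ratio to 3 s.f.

With standard parallel φ₀ = 17.9°, the equirectangular projection gives x = Rλ cos φ₀, y = Rφ, so h = 1 and k = cos 17.9° / cos φ.
Areal scale at 50.8°: h·k = 1.000 × 1.506 = 1.506.
Areal scale at 23.7°: h·k = 1.000 × 1.039 = 1.039.
Ratio = 1.506/1.039 ≈ 1.45.

1.45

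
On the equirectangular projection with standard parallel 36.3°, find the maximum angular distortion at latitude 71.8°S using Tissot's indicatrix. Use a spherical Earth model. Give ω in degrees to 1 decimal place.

52.4°

The equidistant cylindrical projection with φ₀ = 36.3° has h = 1 (meridians true) and k = cos φ₀ / cos φ along parallels.
At 71.8°: h = 1.000, k = 2.580; principal scales a = 2.580, b = 1.000.
sin(ω/2) = (a − b)/(a + b) = 1.580/3.580 = 0.4414, so ω = 2 arcsin(0.4414) ≈ 52.4°.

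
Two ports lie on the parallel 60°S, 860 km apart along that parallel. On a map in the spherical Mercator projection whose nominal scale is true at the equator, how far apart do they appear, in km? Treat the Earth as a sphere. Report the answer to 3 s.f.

1720 km

Mercator is conformal, so the point scale is isotropic: h = k = sec φ = 1/cos φ.
Along the parallel, k = sec 60° = 1/0.5000 = 2.000.
Map distance = 860 × 2.000 ≈ 1720 km.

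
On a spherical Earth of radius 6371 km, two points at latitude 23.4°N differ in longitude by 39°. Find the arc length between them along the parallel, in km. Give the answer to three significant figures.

Arc length along a parallel = R cos φ · Δλ (with Δλ in radians).
= 6371 × cos 23.4° × (39° × π/180) = 6371 × 0.9178 × 0.6807 ≈ 3980 km.

3980 km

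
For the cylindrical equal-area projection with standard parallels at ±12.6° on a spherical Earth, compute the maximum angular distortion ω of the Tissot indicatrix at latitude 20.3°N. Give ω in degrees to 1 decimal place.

For cylindrical equal-area with standard parallel φ₀, h = cos φ / cos φ₀ and k = cos φ₀ / cos φ, so h·k = 1.
At 20.3°: h = 0.9610, k = 1.041; principal scales a = 1.041, b = 0.9610.
sin(ω/2) = (a − b)/(a + b) = 0.07951/2.002 = 0.03972, so ω = 2 arcsin(0.03972) ≈ 4.6°.

4.6°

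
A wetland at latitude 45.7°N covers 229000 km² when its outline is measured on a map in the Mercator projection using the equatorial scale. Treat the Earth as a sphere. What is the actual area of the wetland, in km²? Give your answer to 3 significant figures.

The Mercator projection is conformal; its linear scale factor is the same in every direction and equals sec φ = 1/cos φ.
Areal scale = k² = sec²φ = 1/cos²(45.7°) = 1/0.6984² = 2.050.
True area = apparent / (areal scale) = 229000 / 2.050 ≈ 112000 km².

112000 km²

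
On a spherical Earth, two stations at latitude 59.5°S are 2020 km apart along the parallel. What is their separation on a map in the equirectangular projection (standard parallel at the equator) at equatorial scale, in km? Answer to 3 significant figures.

Plate carrée maps x = Rλ, y = Rφ. The meridian scale is h = 1 and the parallel scale is k = 1/cos φ = sec φ.
Along the parallel, k = sec 59.5° = 1/0.5075 = 1.970.
Map distance = 2020 × 1.970 ≈ 3980 km.

3980 km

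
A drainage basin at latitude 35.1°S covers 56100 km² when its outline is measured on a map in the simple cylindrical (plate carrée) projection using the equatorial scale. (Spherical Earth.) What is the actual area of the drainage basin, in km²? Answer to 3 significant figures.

In the plate carrée (x = Rλ, y = Rφ), meridians are true-scale (h = 1) and parallels are stretched by k = sec φ.
Areal scale = h·k = 1 × sec φ; at 35.1°, h = 1.000, k = 1.222, so h·k = 1.222.
True area = apparent / (areal scale) = 56100 / 1.222 ≈ 45900 km².

45900 km²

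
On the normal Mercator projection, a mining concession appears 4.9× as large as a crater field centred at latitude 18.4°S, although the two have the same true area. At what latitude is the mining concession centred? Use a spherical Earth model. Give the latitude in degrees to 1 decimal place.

Mercator areal scale is sec²φ, so apparent-area ratio = sec²φ₁ / sec²φ₂ = cos²φ₂ / cos²φ₁.
cos²φ₂ / cos²φ₁ = 4.9  ⇒  cos φ₁ = cos 18.4° / √4.9 = 0.9489/2.214 = 0.4287.
φ₁ = arccos(0.4287) ≈ 64.6°.

64.6°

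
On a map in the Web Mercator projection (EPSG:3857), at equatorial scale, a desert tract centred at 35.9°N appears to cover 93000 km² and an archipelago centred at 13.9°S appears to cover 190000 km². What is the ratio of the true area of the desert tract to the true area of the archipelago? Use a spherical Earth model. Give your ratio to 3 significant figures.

On Mercator the areal scale is sec²φ, so true area = apparent × cos²φ.
True area of desert tract: 93000 × cos²(35.9°) = 93000 × 0.6562 = 61020 km².
True area of archipelago: 190000 × cos²(13.9°) = 190000 × 0.9423 = 179000 km².
Ratio = 61020 / 179000 ≈ 0.341.

0.341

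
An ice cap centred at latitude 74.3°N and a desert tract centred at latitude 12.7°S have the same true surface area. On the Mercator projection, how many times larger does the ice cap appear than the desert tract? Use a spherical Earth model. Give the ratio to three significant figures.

Mercator areal scale is sec²φ.
At 74.3°: sec²(74.3°) = 1/0.2706² = 13.66.
At 12.7°: sec²(12.7°) = 1/0.9755² = 1.051.
Ratio = 13.66/1.051 = cos²(12.7°)/cos²(74.3°) ≈ 13.0.

13.0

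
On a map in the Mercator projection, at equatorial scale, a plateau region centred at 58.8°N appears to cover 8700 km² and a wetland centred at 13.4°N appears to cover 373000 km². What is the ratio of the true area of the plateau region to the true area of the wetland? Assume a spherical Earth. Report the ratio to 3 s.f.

Mercator's areal exaggeration is sec²φ; hence true area = (apparent area) · cos²φ.
True area of plateau region: 8700 × cos²(58.8°) = 8700 × 0.2684 = 2335 km².
True area of wetland: 373000 × cos²(13.4°) = 373000 × 0.9463 = 353000 km².
Ratio = 2335 / 353000 ≈ 0.00661.

0.00661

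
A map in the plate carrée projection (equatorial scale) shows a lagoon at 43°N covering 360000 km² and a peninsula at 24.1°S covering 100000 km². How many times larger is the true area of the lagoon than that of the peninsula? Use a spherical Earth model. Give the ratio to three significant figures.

Plate carrée has h = 1 and k = sec φ, giving areal scale sec φ; true area = (apparent area) · cos φ.
True area of lagoon: 360000 × cos(43°) = 360000 × 0.7314 = 263300 km².
True area of peninsula: 100000 × cos(24.1°) = 100000 × 0.9128 = 91280 km².
Ratio = 263300 / 91280 ≈ 2.88.

2.88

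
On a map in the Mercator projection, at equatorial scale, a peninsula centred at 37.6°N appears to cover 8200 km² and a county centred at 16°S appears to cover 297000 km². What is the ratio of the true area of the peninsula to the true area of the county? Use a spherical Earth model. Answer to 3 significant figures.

On Mercator the areal scale is sec²φ, so true area = apparent × cos²φ.
True area of peninsula: 8200 × cos²(37.6°) = 8200 × 0.6277 = 5147 km².
True area of county: 297000 × cos²(16°) = 297000 × 0.9240 = 274400 km².
Ratio = 5147 / 274400 ≈ 0.0188.

0.0188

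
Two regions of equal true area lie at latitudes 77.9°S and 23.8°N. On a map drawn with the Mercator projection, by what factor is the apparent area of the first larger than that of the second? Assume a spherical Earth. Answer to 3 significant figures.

Mercator is conformal with k = sec φ, so areal scale = k² = sec²φ.
At 77.9°: sec²(77.9°) = 1/0.2096² = 22.76.
At 23.8°: sec²(23.8°) = 1/0.9150² = 1.195.
Ratio = 22.76/1.195 = cos²(23.8°)/cos²(77.9°) ≈ 19.1.

19.1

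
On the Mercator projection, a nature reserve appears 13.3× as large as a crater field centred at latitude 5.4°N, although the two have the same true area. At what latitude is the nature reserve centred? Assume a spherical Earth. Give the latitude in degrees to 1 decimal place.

74.2°

For equal true areas on Mercator, apparent areas scale as sec²φ, so the ratio is cos²φ₂ / cos²φ₁.
cos²φ₂ / cos²φ₁ = 13.3  ⇒  cos φ₁ = cos 5.4° / √13.3 = 0.9956/3.647 = 0.2730.
φ₁ = arccos(0.2730) ≈ 74.2°.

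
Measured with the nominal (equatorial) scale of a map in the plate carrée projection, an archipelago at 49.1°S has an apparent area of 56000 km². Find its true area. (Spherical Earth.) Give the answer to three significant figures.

For the equirectangular projection with φ₀ = 0 (plate carrée), h = 1 along meridians and k = sec φ along parallels.
Areal scale = h·k = 1 × sec φ; at 49.1°, h = 1.000, k = 1.527, so h·k = 1.527.
True area = apparent / (areal scale) = 56000 / 1.527 ≈ 36700 km².

36700 km²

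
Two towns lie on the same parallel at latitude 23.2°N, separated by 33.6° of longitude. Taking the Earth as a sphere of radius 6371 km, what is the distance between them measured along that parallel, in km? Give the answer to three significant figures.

Arc length along a parallel = R cos φ · Δλ (with Δλ in radians).
= 6371 × cos 23.2° × (33.6° × π/180) = 6371 × 0.9191 × 0.5864 ≈ 3430 km.

3430 km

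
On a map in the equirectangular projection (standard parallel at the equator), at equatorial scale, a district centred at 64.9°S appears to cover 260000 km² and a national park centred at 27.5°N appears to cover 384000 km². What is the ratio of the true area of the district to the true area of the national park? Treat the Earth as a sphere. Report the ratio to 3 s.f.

On the plate carrée, areal scale = h·k = 1 × sec φ, so true area = apparent × cos φ.
True area of district: 260000 × cos(64.9°) = 260000 × 0.4242 = 110300 km².
True area of national park: 384000 × cos(27.5°) = 384000 × 0.8870 = 340600 km².
Ratio = 110300 / 340600 ≈ 0.324.

0.324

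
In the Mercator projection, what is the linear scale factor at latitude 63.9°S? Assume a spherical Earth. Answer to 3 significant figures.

Mercator is conformal, so the point scale is isotropic: h = k = sec φ = 1/cos φ.
k = 1/cos 63.9° = 1/0.4399 = 2.273.

2.27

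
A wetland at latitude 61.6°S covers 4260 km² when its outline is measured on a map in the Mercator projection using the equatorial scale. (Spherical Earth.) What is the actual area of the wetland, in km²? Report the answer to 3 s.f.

The Mercator projection is conformal; its linear scale factor is the same in every direction and equals sec φ = 1/cos φ.
Areal scale = k² = sec²φ = 1/cos²(61.6°) = 1/0.4756² = 4.421.
True area = apparent / (areal scale) = 4260 / 4.421 ≈ 964 km².

964 km²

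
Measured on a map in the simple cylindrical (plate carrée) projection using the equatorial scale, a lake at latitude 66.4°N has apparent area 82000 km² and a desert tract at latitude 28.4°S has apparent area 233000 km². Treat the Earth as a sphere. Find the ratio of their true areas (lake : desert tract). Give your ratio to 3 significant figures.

On the plate carrée, areal scale = h·k = 1 × sec φ, so true area = apparent × cos φ.
True area of lake: 82000 × cos(66.4°) = 82000 × 0.4003 = 32830 km².
True area of desert tract: 233000 × cos(28.4°) = 233000 × 0.8796 = 205000 km².
Ratio = 32830 / 205000 ≈ 0.160.

0.160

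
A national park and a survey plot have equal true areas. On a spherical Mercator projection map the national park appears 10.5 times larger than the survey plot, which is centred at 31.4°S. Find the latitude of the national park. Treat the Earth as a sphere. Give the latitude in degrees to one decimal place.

For equal true areas on Mercator, apparent areas scale as sec²φ, so the ratio is cos²φ₂ / cos²φ₁.
cos²φ₂ / cos²φ₁ = 10.5  ⇒  cos φ₁ = cos 31.4° / √10.5 = 0.8536/3.240 = 0.2634.
φ₁ = arccos(0.2634) ≈ 74.7°.

74.7°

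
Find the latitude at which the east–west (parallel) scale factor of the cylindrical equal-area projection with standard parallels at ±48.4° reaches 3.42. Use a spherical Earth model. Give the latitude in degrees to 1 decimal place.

For cylindrical equal-area with standard parallel φ₀, h = cos φ / cos φ₀ and k = cos φ₀ / cos φ, so h·k = 1.
k = cos φ₀ / cos φ = 3.42  ⇒  cos φ = cos 48.4° / 3.42 = 0.1941.
φ = arccos(0.1941) ≈ 78.8°.

78.8°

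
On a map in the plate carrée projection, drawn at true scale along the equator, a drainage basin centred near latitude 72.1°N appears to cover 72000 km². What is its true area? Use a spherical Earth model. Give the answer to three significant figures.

22100 km²

Plate carrée maps x = Rλ, y = Rφ. The meridian scale is h = 1 and the parallel scale is k = 1/cos φ = sec φ.
Areal scale = h·k = 1 × sec φ; at 72.1°, h = 1.000, k = 3.254, so h·k = 3.254.
True area = apparent / (areal scale) = 72000 / 3.254 ≈ 22100 km².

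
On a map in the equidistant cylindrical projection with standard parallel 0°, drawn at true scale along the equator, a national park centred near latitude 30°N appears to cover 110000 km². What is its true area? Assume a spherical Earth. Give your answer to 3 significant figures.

Plate carrée maps x = Rλ, y = Rφ. The meridian scale is h = 1 and the parallel scale is k = 1/cos φ = sec φ.
Areal scale = h·k = 1 × sec φ; at 30°, h = 1.000, k = 1.155, so h·k = 1.155.
True area = apparent / (areal scale) = 110000 / 1.155 ≈ 95300 km².

95300 km²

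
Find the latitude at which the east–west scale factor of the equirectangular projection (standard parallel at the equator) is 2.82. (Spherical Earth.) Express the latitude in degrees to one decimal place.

69.2°

Plate carrée: h = 1, k = sec φ along parallels.
sec φ = 2.82  ⇒  cos φ = 0.3546  ⇒  φ ≈ 69.2°.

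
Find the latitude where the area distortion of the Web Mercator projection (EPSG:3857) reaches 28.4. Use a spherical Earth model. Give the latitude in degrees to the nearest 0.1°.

Mercator areal scale is sec²φ.
sec²φ = 28.4  ⇒  cos²φ = 0.03521  ⇒  cos φ = 0.1876.
φ = arccos(0.1876) ≈ 79.2°.

79.2°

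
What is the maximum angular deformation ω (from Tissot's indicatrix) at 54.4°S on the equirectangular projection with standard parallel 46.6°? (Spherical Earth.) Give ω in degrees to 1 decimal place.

In the equirectangular projection with standard parallel φ₀ = 46.6° (x = Rλ cos φ₀, y = Rφ), meridians are true-scale (h = 1) and the parallel scale is k = cos φ₀ / cos φ.
At 54.4°: h = 1.000, k = 1.180; principal scales a = 1.180, b = 1.000.
sin(ω/2) = (a − b)/(a + b) = 0.1803/2.180 = 0.08270, so ω = 2 arcsin(0.08270) ≈ 9.5°.

9.5°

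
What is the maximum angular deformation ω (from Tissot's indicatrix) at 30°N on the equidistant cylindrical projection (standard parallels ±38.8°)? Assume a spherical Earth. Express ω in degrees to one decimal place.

6.0°

With standard parallel φ₀ = 38.8°, the equirectangular projection gives x = Rλ cos φ₀, y = Rφ, so h = 1 and k = cos 38.8° / cos φ.
At 30°: h = 1.000, k = 0.8999; principal scales a = 1.000, b = 0.8999.
sin(ω/2) = (a − b)/(a + b) = 0.1001/1.900 = 0.05269, so ω = 2 arcsin(0.05269) ≈ 6.0°.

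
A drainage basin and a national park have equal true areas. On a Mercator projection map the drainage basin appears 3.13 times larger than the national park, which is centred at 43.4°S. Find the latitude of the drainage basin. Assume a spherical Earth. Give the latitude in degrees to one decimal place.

65.8°

On Mercator, (apparent₁)/(apparent₂) = sec²φ₁ / sec²φ₂ when true areas are equal.
cos²φ₂ / cos²φ₁ = 3.13  ⇒  cos φ₁ = cos 43.4° / √3.13 = 0.7266/1.769 = 0.4107.
φ₁ = arccos(0.4107) ≈ 65.8°.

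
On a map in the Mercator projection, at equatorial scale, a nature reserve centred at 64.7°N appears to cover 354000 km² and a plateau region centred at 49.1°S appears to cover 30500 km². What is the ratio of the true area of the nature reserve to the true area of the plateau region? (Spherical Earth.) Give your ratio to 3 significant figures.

4.94

Mercator's areal exaggeration is sec²φ; hence true area = (apparent area) · cos²φ.
True area of nature reserve: 354000 × cos²(64.7°) = 354000 × 0.1826 = 64650 km².
True area of plateau region: 30500 × cos²(49.1°) = 30500 × 0.4287 = 13070 km².
Ratio = 64650 / 13070 ≈ 4.94.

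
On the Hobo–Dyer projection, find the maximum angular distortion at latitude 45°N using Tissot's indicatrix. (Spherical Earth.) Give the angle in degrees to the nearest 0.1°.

Hobo–Dyer is a cylindrical equal-area projection with standard parallels at ±37.5°. For cylindrical equal-area with standard parallel φ₀, h = cos φ / cos φ₀ and k = cos φ₀ / cos φ, so h·k = 1.
At 45°: h = 0.8913, k = 1.122; principal scales a = 1.122, b = 0.8913.
sin(ω/2) = (a − b)/(a + b) = 0.2307/2.013 = 0.1146, so ω = 2 arcsin(0.1146) ≈ 13.2°.

13.2°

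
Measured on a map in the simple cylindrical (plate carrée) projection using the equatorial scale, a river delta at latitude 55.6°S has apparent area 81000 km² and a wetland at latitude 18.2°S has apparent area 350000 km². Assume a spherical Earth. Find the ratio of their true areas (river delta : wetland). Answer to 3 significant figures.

0.138

On the plate carrée, areal scale = h·k = 1 × sec φ, so true area = apparent × cos φ.
True area of river delta: 81000 × cos(55.6°) = 81000 × 0.5650 = 45760 km².
True area of wetland: 350000 × cos(18.2°) = 350000 × 0.9500 = 332500 km².
Ratio = 45760 / 332500 ≈ 0.138.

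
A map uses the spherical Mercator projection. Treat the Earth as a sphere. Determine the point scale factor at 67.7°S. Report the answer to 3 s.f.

Mercator is conformal, so the point scale is isotropic: h = k = sec φ = 1/cos φ.
k = 1/cos 67.7° = 1/0.3795 = 2.635.

2.64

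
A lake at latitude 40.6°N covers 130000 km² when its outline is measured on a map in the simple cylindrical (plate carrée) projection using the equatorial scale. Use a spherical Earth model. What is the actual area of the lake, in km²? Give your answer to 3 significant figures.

98700 km²

For the equirectangular projection with φ₀ = 0 (plate carrée), h = 1 along meridians and k = sec φ along parallels.
Areal scale = h·k = 1 × sec φ; at 40.6°, h = 1.000, k = 1.317, so h·k = 1.317.
True area = apparent / (areal scale) = 130000 / 1.317 ≈ 98700 km².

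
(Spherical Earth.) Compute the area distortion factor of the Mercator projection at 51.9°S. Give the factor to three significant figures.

Mercator is conformal, so the point scale is isotropic: h = k = sec φ = 1/cos φ.
Areal scale = k² = sec²φ = 1/cos²(51.9°) = 1/0.6170² = 2.627.

2.63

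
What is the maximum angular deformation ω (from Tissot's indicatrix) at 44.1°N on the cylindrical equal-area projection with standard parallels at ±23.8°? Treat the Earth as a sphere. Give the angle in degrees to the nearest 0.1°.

27.5°

A cylindrical equal-area projection with standard parallel φ₀ has meridian scale h = cos φ / cos φ₀ and parallel scale k = cos φ₀ / cos φ (so areas are preserved, h·k = 1).
At 44.1°: h = 0.7849, k = 1.274; principal scales a = 1.274, b = 0.7849.
sin(ω/2) = (a − b)/(a + b) = 0.4892/2.059 = 0.2376, so ω = 2 arcsin(0.2376) ≈ 27.5°.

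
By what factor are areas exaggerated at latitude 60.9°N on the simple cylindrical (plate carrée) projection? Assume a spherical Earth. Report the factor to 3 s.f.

2.06

For the equirectangular projection with φ₀ = 0 (plate carrée), h = 1 along meridians and k = sec φ along parallels.
Areal scale = h·k = 1 × sec φ; at 60.9°, h = 1.000, k = 2.056, so h·k = 2.056.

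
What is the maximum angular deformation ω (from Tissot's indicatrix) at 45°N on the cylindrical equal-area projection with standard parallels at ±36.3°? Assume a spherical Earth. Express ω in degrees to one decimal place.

Cylindrical equal-area (φ₀ = 36.3°): h = cos φ / cos 36.3° along meridians, k = cos 36.3° / cos φ along parallels; h·k = 1.
At 45°: h = 0.8774, k = 1.140; principal scales a = 1.140, b = 0.8774.
sin(ω/2) = (a − b)/(a + b) = 0.2624/2.017 = 0.1301, so ω = 2 arcsin(0.1301) ≈ 14.9°.

14.9°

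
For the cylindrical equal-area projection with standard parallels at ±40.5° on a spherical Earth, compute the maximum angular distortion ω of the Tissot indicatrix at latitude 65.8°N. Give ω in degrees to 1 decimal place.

A cylindrical equal-area projection with standard parallel φ₀ has meridian scale h = cos φ / cos φ₀ and parallel scale k = cos φ₀ / cos φ (so areas are preserved, h·k = 1).
At 65.8°: h = 0.5391, k = 1.855; principal scales a = 1.855, b = 0.5391.
sin(ω/2) = (a − b)/(a + b) = 1.316/2.394 = 0.5497, so ω = 2 arcsin(0.5497) ≈ 66.7°.

66.7°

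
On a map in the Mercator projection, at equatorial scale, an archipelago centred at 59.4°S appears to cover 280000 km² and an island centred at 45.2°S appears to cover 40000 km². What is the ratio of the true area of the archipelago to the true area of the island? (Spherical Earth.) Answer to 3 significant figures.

On Mercator the areal scale is sec²φ, so true area = apparent × cos²φ.
True area of archipelago: 280000 × cos²(59.4°) = 280000 × 0.2591 = 72550 km².
True area of island: 40000 × cos²(45.2°) = 40000 × 0.4965 = 19860 km².
Ratio = 72550 / 19860 ≈ 3.65.

3.65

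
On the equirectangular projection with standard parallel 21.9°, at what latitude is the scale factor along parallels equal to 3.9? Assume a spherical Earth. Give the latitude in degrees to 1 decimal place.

76.2°

In the equirectangular projection with standard parallel φ₀ = 21.9° (x = Rλ cos φ₀, y = Rφ), meridians are true-scale (h = 1) and the parallel scale is k = cos φ₀ / cos φ.
k = cos φ₀ / cos φ = 3.9  ⇒  cos φ = cos 21.9° / 3.9 = 0.2379.
φ = arccos(0.2379) ≈ 76.2°.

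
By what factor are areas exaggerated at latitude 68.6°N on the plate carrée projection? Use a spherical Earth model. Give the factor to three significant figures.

2.74

For the equirectangular projection with φ₀ = 0 (plate carrée), h = 1 along meridians and k = sec φ along parallels.
Areal scale = h·k = 1 × sec φ; at 68.6°, h = 1.000, k = 2.741, so h·k = 2.741.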